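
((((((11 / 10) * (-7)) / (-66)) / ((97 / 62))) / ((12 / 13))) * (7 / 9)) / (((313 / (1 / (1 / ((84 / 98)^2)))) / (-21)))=-2821 / 910830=-0.00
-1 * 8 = -8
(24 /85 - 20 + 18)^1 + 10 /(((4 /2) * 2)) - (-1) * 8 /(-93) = 11009 /15810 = 0.70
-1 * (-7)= 7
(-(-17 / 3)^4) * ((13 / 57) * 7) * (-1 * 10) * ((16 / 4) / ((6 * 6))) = 76004110 / 41553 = 1829.09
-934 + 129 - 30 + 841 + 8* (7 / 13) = 134 / 13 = 10.31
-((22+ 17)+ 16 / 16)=-40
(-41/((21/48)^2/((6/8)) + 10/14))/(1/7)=-385728/1303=-296.03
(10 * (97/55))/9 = 194/99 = 1.96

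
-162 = -162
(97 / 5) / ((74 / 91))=8827 / 370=23.86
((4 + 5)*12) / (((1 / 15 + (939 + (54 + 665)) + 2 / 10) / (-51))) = -41310 / 12437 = -3.32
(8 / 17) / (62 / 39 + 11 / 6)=208 / 1513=0.14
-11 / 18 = -0.61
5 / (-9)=-5 / 9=-0.56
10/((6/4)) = 20/3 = 6.67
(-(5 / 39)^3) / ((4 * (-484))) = 125 / 114841584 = 0.00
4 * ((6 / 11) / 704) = 3 / 968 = 0.00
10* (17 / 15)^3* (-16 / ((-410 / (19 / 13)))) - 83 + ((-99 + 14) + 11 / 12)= -1196273917 / 7195500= -166.25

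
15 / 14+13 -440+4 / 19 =-113241 / 266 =-425.72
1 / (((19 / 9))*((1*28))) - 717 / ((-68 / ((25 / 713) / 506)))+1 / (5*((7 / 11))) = 0.33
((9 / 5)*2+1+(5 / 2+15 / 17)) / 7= 1357 / 1190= 1.14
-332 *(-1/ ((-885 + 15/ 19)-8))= -1577/ 4238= -0.37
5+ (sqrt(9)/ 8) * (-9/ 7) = 253/ 56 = 4.52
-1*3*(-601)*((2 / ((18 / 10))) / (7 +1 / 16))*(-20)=-1923200 / 339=-5673.16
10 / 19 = 0.53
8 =8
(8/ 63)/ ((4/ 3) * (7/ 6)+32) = 4/ 1057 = 0.00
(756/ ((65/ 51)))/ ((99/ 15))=12852/ 143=89.87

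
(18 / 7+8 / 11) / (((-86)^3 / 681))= -86487 / 24488156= -0.00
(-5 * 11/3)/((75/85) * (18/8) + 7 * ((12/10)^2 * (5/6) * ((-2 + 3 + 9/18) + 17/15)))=-93500/122937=-0.76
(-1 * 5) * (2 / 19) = -10 / 19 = -0.53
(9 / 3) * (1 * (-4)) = -12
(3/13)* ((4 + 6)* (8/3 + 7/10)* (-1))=-101/13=-7.77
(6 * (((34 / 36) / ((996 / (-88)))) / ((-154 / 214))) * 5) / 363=18190 / 1898127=0.01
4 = 4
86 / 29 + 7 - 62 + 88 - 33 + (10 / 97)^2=812074 / 272861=2.98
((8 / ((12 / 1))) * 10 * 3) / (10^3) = 1 / 50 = 0.02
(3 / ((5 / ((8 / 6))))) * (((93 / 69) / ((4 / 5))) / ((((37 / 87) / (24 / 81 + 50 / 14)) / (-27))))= -1971507 / 5957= -330.96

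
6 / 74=3 / 37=0.08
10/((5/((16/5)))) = 32/5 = 6.40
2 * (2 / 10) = 2 / 5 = 0.40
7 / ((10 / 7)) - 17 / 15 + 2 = 173 / 30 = 5.77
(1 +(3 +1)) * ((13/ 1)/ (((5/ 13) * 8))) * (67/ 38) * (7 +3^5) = 1415375/ 152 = 9311.68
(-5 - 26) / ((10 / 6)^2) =-279 / 25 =-11.16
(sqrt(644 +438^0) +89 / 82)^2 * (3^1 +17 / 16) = 5785 * sqrt(645) / 656 +282418565 / 107584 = 2849.06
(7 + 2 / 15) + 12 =287 / 15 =19.13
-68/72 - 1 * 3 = -71/18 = -3.94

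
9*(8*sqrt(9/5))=216*sqrt(5)/5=96.60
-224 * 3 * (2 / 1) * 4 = -5376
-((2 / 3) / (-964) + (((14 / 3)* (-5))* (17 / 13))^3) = 812246657773 / 28591758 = 28408.42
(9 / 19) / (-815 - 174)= -9 / 18791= -0.00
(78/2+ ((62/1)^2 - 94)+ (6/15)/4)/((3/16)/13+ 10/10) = 3940664/1055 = 3735.23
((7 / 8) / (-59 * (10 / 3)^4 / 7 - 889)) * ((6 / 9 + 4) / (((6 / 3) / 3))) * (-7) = 194481 / 8752504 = 0.02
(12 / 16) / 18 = 1 / 24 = 0.04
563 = 563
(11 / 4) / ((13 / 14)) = 77 / 26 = 2.96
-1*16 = -16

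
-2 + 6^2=34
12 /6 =2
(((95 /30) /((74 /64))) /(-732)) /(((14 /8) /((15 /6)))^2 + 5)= -7600 /11151837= -0.00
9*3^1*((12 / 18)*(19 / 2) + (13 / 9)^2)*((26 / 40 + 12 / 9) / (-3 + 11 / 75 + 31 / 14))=-129115 / 183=-705.55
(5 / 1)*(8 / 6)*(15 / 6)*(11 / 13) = 550 / 39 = 14.10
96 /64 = 3 /2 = 1.50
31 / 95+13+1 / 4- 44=-11561 / 380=-30.42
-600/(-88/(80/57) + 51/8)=8000/751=10.65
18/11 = 1.64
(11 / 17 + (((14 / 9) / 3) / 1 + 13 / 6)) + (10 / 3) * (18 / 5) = 14075 / 918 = 15.33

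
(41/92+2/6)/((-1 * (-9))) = 215/2484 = 0.09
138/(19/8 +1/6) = 54.30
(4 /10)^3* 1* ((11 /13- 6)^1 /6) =-0.05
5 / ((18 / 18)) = 5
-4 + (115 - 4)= 107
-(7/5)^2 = -49/25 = -1.96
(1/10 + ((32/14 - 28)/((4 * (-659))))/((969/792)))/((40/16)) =1608799/37249975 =0.04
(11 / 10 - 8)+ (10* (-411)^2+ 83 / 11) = 185813171 / 110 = 1689210.65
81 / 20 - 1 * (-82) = 1721 / 20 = 86.05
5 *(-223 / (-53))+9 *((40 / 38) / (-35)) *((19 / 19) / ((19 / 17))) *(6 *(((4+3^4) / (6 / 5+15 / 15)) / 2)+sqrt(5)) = -10362245 / 1473241 - 612 *sqrt(5) / 2527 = -7.58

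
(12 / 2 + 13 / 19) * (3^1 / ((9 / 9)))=381 / 19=20.05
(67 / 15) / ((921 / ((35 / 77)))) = 67 / 30393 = 0.00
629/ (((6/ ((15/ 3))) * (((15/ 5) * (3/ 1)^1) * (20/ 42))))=4403/ 36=122.31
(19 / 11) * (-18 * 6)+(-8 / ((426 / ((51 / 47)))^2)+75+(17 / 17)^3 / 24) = -327797897245 / 2939790216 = -111.50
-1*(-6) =6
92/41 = 2.24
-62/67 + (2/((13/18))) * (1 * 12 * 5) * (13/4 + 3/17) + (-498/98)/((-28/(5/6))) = 23100301977/40630408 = 568.55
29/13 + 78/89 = 3595/1157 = 3.11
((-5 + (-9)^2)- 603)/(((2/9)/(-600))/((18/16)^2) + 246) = -28813725/13450034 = -2.14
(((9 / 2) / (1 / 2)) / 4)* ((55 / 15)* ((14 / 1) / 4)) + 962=7927 / 8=990.88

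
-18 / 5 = -3.60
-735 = -735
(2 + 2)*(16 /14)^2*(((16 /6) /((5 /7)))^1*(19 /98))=19456 /5145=3.78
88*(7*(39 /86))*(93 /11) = 101556 /43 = 2361.77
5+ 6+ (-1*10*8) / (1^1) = -69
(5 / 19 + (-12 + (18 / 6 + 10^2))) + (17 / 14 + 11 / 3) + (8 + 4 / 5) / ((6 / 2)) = 131773 / 1330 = 99.08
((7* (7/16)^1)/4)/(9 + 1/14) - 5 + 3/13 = -247509/52832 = -4.68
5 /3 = 1.67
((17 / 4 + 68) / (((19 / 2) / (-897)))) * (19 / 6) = -21602.75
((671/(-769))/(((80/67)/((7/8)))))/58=-314699/28545280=-0.01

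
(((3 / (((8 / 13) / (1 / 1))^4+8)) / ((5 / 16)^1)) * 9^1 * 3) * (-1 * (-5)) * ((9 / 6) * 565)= 1307094165 / 9691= 134877.12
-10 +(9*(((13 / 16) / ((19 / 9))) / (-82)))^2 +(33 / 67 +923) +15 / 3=38240727908379 / 41634147328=918.49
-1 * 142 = -142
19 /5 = 3.80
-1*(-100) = 100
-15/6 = -5/2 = -2.50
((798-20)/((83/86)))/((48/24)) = 33454/83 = 403.06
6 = 6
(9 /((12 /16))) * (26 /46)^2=2028 /529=3.83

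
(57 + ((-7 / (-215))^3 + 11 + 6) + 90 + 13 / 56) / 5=32.85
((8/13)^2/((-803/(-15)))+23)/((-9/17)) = -53077757/1221363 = -43.46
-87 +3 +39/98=-8193/98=-83.60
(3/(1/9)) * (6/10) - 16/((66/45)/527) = -315309/55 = -5732.89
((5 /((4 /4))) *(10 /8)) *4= 25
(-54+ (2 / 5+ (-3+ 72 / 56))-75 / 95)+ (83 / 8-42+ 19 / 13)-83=-11706521 / 69160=-169.27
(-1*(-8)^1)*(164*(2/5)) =524.80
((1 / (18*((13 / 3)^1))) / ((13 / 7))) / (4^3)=7 / 64896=0.00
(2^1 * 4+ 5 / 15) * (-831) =-6925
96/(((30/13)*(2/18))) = 374.40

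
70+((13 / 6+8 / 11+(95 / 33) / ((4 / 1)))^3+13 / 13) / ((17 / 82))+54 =258083319 / 724064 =356.44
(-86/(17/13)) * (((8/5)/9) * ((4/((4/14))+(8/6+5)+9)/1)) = -342.95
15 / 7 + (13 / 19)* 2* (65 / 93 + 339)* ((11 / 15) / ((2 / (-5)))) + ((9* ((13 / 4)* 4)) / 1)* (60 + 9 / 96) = 7339330573 / 1187424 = 6180.88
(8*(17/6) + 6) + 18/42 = 611/21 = 29.10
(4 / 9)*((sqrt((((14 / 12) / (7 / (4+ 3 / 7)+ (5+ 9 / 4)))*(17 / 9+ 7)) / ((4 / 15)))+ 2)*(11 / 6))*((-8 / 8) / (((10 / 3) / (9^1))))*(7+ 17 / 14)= -74.07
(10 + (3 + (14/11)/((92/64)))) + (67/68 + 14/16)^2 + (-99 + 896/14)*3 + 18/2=-368060123/4679488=-78.65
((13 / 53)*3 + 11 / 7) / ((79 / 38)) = 32528 / 29309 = 1.11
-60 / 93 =-20 / 31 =-0.65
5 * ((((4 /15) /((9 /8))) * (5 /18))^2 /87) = 1280 /5137263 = 0.00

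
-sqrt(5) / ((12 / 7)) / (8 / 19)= -133 * sqrt(5) / 96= -3.10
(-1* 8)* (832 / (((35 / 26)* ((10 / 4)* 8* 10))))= -21632 / 875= -24.72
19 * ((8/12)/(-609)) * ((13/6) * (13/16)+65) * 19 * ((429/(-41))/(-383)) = -11408683/15828624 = -0.72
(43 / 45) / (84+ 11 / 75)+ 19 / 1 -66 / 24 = 1231505 / 75732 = 16.26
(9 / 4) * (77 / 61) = 693 / 244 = 2.84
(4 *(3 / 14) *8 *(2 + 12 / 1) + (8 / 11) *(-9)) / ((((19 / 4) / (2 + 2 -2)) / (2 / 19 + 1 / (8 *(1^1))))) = 34440 / 3971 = 8.67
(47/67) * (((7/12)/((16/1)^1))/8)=329/102912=0.00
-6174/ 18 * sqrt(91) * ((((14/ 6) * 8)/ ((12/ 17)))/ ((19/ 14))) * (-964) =1101732464 * sqrt(91)/ 171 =61461157.13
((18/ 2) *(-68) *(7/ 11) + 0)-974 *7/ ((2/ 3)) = -116781/ 11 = -10616.45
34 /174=17 /87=0.20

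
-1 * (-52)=52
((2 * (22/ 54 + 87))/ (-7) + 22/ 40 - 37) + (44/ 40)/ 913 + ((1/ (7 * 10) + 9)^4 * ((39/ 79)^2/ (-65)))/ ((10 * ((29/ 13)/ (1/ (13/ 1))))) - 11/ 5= -63.71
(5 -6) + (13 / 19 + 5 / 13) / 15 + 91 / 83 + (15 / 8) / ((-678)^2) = 21065072141 / 125653089120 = 0.17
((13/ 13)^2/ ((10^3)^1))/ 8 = 1/ 8000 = 0.00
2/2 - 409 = -408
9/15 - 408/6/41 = -1.06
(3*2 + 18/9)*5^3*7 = 7000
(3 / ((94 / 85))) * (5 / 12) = 425 / 376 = 1.13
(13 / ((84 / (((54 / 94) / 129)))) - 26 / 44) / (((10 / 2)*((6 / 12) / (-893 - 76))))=356003817 / 1556170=228.77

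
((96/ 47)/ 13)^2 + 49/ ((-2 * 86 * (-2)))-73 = -9353373919/ 128422424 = -72.83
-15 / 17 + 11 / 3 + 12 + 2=856 / 51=16.78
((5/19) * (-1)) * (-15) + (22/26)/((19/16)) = 1151/247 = 4.66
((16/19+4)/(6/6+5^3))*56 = 368/171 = 2.15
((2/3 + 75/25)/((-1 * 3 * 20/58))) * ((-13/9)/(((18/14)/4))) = 58058/3645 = 15.93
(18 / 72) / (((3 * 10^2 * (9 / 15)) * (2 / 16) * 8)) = 1 / 720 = 0.00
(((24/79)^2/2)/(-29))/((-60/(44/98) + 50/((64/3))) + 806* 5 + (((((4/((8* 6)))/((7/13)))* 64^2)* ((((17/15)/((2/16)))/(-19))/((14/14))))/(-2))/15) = -9101030400/22355925691674523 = -0.00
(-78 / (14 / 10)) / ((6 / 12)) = -780 / 7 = -111.43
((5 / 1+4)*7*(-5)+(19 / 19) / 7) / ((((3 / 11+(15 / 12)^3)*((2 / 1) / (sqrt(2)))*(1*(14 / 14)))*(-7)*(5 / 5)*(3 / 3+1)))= 387904*sqrt(2) / 76783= 7.14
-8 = -8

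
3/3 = 1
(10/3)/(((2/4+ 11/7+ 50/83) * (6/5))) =29050/27963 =1.04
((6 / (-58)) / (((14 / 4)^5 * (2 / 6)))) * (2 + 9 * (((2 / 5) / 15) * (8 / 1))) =-576 / 248675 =-0.00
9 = 9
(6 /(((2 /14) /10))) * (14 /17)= 345.88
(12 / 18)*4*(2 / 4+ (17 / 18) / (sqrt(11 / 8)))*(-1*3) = -136*sqrt(22) / 99 - 4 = -10.44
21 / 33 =7 / 11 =0.64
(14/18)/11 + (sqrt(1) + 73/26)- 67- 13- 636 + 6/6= -1830427/2574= -711.12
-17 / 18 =-0.94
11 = 11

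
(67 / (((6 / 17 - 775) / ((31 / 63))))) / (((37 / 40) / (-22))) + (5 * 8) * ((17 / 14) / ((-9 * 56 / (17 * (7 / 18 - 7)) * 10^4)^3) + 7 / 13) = 8371381952766151938749435269 / 371225303247052800000000000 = 22.55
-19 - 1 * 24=-43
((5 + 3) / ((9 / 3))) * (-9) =-24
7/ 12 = 0.58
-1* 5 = -5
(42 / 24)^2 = 49 / 16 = 3.06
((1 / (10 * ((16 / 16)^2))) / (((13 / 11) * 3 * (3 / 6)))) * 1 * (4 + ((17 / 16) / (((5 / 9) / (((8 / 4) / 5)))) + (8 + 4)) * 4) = 30283 / 9750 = 3.11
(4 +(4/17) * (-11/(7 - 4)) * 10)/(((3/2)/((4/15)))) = -1888/2295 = -0.82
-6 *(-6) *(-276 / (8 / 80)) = -99360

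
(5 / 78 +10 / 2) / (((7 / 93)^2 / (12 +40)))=2277570 / 49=46481.02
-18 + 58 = 40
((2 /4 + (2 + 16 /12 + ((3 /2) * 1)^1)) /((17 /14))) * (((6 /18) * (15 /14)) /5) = 16 /51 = 0.31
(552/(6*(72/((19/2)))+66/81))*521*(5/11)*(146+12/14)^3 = 400694626876596480/44796829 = 8944709610.51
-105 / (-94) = 105 / 94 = 1.12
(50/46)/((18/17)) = 425/414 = 1.03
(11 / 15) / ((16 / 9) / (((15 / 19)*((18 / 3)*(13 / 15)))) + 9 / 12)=0.62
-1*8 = -8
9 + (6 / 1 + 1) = 16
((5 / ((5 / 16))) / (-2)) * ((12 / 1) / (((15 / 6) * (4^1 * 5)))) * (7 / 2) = -168 / 25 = -6.72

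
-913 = -913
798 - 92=706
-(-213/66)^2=-5041/484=-10.42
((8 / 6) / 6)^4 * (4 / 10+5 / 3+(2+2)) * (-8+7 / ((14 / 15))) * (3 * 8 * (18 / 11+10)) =-745472 / 360855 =-2.07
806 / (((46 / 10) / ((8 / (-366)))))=-16120 / 4209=-3.83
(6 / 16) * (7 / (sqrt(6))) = 7 * sqrt(6) / 16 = 1.07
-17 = -17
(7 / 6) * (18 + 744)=889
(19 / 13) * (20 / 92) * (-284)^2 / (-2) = -3831160 / 299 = -12813.24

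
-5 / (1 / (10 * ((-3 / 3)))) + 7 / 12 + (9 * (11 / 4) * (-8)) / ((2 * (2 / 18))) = -10085 / 12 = -840.42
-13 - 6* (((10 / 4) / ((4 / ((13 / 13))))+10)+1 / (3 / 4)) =-339 / 4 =-84.75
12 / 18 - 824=-2470 / 3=-823.33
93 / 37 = 2.51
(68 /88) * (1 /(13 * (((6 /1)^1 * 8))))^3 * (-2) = -17 /2672676864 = -0.00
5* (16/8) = 10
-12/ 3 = -4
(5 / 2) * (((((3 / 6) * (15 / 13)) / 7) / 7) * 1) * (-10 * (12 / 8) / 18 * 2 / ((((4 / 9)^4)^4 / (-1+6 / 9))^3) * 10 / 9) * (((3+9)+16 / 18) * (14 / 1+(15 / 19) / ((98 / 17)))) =1388049867725085994044883004107439774871962666413125 / 46986024094596922616838459114913792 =29541760437753285.27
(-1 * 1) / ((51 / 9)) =-3 / 17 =-0.18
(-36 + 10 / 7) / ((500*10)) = -121 / 17500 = -0.01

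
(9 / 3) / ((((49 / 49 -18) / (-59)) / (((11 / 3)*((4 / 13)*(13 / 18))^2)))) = 1.89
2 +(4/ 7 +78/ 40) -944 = -131527/ 140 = -939.48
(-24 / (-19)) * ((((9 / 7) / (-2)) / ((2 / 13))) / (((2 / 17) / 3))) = -17901 / 133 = -134.59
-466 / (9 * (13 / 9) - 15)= 233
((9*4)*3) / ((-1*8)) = -27 / 2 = -13.50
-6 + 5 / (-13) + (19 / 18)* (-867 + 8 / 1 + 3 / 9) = -320377 / 351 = -912.75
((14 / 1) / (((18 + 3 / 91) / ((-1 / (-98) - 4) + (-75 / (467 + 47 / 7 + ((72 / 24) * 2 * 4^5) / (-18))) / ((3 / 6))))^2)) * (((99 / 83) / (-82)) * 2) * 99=-448122043388448 / 137709608077069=-3.25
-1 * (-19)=19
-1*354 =-354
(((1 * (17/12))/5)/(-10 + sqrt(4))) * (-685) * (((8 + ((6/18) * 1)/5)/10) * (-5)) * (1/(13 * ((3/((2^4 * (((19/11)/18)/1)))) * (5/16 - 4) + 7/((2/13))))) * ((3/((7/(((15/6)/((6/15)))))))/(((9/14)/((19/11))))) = -46242295/32689683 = -1.41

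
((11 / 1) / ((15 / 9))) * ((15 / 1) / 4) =99 / 4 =24.75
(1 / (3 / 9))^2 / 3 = 3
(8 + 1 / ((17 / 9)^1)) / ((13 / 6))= 870 / 221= 3.94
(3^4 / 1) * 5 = 405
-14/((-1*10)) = 1.40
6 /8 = 3 /4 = 0.75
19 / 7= 2.71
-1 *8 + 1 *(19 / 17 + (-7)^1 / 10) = -1289 / 170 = -7.58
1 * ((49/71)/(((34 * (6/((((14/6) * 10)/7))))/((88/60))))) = 539/32589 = 0.02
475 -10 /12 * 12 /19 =9015 /19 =474.47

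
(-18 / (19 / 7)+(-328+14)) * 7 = -2244.42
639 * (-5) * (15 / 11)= -47925 / 11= -4356.82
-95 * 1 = -95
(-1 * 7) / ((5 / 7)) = -49 / 5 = -9.80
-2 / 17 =-0.12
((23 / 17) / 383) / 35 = 23 / 227885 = 0.00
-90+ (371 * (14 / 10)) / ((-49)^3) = -1080503 / 12005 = -90.00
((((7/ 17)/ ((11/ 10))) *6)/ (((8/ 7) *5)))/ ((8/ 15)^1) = 0.74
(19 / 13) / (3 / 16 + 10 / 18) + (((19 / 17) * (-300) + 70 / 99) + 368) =82826182 / 2341053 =35.38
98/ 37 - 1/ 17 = 1629/ 629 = 2.59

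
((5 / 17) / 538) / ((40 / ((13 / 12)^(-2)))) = 9 / 772837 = 0.00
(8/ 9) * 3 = 8/ 3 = 2.67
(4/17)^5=1024/1419857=0.00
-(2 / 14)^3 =-1 / 343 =-0.00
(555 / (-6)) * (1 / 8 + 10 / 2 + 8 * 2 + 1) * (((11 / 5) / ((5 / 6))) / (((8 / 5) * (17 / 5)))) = -1080585 / 1088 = -993.18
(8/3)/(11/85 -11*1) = -170/693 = -0.25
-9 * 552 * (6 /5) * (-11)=327888 /5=65577.60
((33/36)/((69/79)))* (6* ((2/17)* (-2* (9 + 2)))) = -19118/1173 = -16.30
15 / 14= 1.07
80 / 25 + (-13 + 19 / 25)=-226 / 25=-9.04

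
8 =8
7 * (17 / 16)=119 / 16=7.44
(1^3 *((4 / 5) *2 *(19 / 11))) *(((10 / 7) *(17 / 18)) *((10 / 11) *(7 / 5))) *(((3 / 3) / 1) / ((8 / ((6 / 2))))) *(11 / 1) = 646 / 33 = 19.58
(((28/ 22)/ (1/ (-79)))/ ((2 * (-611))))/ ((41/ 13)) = 553/ 21197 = 0.03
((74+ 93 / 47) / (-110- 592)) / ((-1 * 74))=3571 / 2441556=0.00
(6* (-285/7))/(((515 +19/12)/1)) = -20520/43393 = -0.47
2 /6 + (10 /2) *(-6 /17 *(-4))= 377 /51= 7.39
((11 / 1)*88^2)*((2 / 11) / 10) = 7744 / 5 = 1548.80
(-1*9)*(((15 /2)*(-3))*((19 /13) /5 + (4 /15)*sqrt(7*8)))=1539 /26 + 108*sqrt(14)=463.29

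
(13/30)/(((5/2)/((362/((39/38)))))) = 13756/225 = 61.14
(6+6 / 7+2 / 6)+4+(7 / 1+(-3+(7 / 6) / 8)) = 5153 / 336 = 15.34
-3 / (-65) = 3 / 65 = 0.05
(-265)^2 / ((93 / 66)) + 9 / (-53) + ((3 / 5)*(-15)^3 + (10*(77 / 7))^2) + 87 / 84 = 2756235935 / 46004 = 59912.96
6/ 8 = 3/ 4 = 0.75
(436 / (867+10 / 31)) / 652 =3379 / 4382581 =0.00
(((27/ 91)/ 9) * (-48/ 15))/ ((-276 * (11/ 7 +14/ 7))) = 4/ 37375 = 0.00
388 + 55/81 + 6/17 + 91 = 661004/1377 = 480.03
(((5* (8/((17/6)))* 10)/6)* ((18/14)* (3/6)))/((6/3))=900/119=7.56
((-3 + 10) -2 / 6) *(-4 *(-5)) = 400 / 3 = 133.33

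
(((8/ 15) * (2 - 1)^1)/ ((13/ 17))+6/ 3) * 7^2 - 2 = 25384/ 195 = 130.17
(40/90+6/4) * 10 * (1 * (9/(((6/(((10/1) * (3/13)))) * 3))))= 875/39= 22.44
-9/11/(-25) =9/275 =0.03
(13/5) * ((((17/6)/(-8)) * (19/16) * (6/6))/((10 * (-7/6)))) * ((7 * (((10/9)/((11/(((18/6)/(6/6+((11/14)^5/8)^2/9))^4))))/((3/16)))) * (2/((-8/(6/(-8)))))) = 227504386798098281845150460219725313593235007227609713999872/42407675460463773876021556933229439543647197434564888199255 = 5.36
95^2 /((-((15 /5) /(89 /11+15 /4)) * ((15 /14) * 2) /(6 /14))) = -940405 /132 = -7124.28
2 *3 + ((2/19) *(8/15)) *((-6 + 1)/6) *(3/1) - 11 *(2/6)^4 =8809/1539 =5.72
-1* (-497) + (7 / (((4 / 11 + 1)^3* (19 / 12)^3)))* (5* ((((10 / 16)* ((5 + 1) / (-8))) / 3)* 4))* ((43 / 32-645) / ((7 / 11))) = 369739137 / 137180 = 2695.28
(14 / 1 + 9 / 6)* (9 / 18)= 31 / 4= 7.75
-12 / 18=-2 / 3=-0.67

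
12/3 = 4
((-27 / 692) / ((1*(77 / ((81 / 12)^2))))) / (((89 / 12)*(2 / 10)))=-295245 / 18969104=-0.02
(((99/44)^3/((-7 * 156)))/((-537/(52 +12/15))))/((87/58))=891/1303120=0.00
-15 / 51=-5 / 17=-0.29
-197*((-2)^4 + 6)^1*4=-17336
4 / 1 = 4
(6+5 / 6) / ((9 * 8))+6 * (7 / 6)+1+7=6521 / 432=15.09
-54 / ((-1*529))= 54 / 529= 0.10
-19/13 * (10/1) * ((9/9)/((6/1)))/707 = -95/27573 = -0.00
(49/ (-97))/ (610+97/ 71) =-497/ 601497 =-0.00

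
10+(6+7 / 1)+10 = 33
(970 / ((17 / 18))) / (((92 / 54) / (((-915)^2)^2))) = 165219911094318750 / 391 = 422557317376774.30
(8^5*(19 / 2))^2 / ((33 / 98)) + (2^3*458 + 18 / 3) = 287779081317.52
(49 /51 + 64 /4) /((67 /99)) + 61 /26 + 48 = 75.41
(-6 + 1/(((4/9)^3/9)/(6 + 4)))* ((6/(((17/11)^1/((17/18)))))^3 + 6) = 16230403/288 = 56355.57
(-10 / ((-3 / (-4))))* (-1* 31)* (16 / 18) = 9920 / 27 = 367.41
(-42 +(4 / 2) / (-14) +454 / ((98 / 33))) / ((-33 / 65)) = -352690 / 1617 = -218.11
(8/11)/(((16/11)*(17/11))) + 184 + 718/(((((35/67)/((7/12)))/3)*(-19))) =93232/1615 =57.73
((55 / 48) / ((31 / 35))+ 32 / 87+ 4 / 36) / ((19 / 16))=229475 / 153729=1.49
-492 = -492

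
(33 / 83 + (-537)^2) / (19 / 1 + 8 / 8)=1196733 / 83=14418.47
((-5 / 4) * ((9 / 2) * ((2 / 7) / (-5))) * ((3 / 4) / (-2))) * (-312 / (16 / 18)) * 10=47385 / 112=423.08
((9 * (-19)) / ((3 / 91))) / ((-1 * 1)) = 5187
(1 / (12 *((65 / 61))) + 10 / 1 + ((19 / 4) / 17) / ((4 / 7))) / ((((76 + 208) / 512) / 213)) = 4483864 / 1105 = 4057.80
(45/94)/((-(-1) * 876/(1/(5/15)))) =45/27448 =0.00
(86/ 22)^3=79507/ 1331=59.73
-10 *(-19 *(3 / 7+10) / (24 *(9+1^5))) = 1387 / 168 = 8.26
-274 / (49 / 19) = -5206 / 49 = -106.24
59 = 59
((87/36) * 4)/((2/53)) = 1537/6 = 256.17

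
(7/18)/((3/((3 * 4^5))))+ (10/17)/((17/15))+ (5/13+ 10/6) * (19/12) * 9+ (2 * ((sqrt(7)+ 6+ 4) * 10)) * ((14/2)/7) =20 * sqrt(7)+ 21233618/33813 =680.89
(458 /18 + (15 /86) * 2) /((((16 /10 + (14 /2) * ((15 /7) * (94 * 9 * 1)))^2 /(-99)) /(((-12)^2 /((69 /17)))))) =-0.00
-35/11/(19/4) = -140/209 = -0.67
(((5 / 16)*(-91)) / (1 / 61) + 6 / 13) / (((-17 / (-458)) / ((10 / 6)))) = -413023255 / 5304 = -77870.15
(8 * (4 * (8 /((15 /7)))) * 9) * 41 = 220416 /5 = 44083.20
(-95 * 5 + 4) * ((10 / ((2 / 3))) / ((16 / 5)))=-35325 / 16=-2207.81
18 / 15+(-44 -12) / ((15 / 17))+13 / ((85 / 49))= -13967 / 255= -54.77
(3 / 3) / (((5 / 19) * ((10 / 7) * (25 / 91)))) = 12103 / 1250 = 9.68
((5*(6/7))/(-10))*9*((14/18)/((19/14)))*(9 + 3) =-504/19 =-26.53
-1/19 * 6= -0.32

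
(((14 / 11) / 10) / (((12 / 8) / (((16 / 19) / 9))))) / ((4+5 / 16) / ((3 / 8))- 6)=448 / 310365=0.00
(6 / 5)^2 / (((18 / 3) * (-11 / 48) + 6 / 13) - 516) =-0.00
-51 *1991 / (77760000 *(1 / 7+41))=-236929 / 7464960000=-0.00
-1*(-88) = 88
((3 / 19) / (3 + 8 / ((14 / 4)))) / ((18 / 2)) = 7 / 2109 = 0.00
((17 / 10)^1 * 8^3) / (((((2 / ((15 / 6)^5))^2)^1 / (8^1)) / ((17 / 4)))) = 70556640.62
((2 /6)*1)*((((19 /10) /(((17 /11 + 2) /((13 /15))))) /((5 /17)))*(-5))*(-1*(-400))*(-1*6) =56848 /9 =6316.44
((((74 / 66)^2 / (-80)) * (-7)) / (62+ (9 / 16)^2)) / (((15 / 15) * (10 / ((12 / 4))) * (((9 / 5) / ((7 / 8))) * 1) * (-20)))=-9583 / 744549300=-0.00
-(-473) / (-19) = -473 / 19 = -24.89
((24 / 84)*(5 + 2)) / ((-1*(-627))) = 2 / 627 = 0.00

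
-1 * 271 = -271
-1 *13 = -13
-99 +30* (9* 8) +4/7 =14431/7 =2061.57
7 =7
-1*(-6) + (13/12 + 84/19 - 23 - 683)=-158345/228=-694.50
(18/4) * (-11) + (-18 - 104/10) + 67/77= -59313/770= -77.03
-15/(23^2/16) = -240/529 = -0.45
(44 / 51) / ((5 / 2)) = 88 / 255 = 0.35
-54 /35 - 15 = -579 /35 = -16.54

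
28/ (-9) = -28/ 9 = -3.11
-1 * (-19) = 19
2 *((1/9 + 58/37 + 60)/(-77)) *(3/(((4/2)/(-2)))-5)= 328624/25641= 12.82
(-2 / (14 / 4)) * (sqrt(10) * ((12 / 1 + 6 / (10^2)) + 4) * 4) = -6424 * sqrt(10) / 175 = -116.08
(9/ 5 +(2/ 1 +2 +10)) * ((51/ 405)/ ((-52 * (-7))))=1343/ 245700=0.01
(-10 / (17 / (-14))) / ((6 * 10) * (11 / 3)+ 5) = 28 / 765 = 0.04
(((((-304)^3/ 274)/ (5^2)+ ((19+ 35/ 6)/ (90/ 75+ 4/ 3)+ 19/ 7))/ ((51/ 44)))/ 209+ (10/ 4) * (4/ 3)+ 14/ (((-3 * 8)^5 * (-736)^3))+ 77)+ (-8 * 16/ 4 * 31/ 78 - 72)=-64557796062188210245095563/ 3036111713430695785267200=-21.26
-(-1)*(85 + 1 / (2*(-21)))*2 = 3569 / 21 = 169.95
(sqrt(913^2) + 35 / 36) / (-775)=-32903 / 27900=-1.18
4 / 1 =4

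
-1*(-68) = 68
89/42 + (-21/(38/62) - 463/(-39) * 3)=3.47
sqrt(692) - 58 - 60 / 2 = -88+2 * sqrt(173) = -61.69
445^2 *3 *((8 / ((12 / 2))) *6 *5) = 23763000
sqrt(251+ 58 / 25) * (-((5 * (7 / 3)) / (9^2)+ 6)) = -1493 * sqrt(6333) / 1215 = -97.79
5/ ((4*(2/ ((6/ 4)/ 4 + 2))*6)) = 95/ 384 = 0.25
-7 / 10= -0.70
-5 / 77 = -0.06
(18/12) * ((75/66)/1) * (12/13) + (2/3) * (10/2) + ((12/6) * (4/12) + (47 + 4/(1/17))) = 17242/143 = 120.57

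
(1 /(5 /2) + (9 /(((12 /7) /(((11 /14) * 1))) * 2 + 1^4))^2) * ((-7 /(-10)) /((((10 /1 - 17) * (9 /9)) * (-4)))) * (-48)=-335802 /87025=-3.86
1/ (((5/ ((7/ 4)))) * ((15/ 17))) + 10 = 3119/ 300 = 10.40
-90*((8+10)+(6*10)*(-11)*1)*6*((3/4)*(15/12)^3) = 16250625/32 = 507832.03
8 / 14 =4 / 7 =0.57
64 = 64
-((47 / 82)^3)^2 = -10779215329 / 304006671424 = -0.04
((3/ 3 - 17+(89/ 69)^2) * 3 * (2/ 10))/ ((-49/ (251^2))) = 860026651/ 77763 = 11059.59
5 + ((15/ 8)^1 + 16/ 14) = 449/ 56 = 8.02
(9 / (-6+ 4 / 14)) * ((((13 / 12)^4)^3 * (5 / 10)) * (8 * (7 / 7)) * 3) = -163086595857367 / 3302259425280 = -49.39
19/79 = 0.24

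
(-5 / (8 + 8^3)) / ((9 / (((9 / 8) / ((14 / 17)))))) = -17 / 11648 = -0.00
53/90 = 0.59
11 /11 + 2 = 3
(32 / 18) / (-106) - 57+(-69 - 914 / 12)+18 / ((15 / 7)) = -924347 / 4770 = -193.78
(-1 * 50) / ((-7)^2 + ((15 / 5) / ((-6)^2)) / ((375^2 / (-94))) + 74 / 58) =-1223437500 / 1230186137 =-0.99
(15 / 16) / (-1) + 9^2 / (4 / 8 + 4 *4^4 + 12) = -9501 / 11056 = -0.86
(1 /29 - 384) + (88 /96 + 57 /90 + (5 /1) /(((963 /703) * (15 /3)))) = -213186623 /558540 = -381.69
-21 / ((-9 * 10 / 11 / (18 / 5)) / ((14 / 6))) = 539 / 25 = 21.56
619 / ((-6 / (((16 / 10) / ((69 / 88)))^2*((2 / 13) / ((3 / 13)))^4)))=-2454290432 / 28923075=-84.86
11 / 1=11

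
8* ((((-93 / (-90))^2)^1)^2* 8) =3694084 / 50625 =72.97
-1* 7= -7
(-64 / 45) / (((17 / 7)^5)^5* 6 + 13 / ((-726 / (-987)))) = -0.00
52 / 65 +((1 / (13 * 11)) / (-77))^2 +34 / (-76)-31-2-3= -821172885343 / 23036002990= -35.65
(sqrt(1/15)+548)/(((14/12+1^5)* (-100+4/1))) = -137/52- sqrt(15)/3120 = -2.64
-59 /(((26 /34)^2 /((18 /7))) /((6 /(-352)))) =4.42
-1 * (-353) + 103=456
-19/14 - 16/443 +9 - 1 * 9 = -8641/6202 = -1.39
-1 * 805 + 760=-45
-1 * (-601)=601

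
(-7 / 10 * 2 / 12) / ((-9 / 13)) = 91 / 540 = 0.17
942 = 942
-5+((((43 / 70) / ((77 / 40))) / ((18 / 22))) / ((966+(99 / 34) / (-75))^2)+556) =551.00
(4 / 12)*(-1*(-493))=164.33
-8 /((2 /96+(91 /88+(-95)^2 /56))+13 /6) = -9856 /202519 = -0.05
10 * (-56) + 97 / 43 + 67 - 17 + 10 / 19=-414397 / 817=-507.22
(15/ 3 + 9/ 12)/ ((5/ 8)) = 46/ 5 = 9.20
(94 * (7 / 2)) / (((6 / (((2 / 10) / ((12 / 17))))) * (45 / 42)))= 39151 / 2700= 14.50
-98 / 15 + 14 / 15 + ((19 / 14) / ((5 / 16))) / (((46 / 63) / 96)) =13004 / 23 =565.39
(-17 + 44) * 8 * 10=2160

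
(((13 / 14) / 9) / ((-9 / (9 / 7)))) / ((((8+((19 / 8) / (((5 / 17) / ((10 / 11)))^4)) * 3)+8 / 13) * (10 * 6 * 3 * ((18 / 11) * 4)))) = -27217619 / 1433617057918080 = -0.00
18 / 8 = 9 / 4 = 2.25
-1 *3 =-3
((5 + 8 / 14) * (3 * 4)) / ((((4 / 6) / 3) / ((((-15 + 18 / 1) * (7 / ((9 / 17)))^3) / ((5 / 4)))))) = 25036648 / 15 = 1669109.87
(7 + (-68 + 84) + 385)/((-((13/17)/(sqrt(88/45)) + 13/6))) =-15564384/77389 + 374544 * sqrt(110)/77389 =-150.36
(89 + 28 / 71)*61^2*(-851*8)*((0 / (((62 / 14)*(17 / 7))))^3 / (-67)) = 0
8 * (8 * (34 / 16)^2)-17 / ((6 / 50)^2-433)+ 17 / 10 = 393393481 / 1353080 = 290.74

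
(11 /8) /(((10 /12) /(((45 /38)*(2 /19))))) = 297 /1444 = 0.21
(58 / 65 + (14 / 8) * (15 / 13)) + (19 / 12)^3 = 772859 / 112320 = 6.88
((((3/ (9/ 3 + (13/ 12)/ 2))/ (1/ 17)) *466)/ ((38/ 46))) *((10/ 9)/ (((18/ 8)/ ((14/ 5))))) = 11231.96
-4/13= -0.31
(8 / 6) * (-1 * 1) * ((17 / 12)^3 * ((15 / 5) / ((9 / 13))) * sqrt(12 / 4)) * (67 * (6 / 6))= -4279223 * sqrt(3) / 3888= -1906.34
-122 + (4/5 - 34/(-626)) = -189593/1565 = -121.15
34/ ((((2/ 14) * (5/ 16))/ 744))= 2833152/ 5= 566630.40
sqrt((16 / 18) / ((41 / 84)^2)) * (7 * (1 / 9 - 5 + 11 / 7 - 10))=-46984 * sqrt(2) / 369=-180.07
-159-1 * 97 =-256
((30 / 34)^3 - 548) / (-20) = 2688949 / 98260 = 27.37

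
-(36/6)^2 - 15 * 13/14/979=-493611/13706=-36.01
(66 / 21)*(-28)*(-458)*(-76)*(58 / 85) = -177660032 / 85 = -2090118.02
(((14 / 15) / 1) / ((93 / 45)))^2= 196 / 961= 0.20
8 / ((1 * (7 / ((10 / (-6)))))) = -40 / 21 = -1.90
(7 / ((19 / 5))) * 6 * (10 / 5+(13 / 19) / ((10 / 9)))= 10437 / 361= 28.91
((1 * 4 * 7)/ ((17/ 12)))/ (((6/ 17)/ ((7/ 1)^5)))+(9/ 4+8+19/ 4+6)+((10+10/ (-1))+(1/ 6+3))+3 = 941219.17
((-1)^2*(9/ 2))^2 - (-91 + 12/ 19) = 8407/ 76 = 110.62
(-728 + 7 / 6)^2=528286.69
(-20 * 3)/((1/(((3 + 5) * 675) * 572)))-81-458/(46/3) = -4262546550/23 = -185328110.87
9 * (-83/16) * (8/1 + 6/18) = -6225/16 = -389.06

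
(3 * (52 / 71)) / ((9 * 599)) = 52 / 127587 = 0.00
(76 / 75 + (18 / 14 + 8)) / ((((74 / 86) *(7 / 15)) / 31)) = 7207531 / 9065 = 795.09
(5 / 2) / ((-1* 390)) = -1 / 156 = -0.01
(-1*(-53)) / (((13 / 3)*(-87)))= -53 / 377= -0.14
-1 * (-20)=20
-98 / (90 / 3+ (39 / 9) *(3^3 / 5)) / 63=-0.03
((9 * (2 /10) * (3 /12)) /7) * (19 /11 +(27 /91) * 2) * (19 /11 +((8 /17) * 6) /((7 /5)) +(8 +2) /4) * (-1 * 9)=-3075900561 /366886520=-8.38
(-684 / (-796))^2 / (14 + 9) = 29241 / 910823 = 0.03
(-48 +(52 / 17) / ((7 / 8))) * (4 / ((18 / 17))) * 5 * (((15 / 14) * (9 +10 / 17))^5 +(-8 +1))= -144599151897518565595 / 1503402805737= -96181243.87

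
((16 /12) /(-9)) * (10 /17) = -40 /459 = -0.09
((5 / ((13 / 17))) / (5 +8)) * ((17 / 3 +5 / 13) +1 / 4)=83555 / 26364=3.17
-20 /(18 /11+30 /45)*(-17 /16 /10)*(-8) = -561 /76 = -7.38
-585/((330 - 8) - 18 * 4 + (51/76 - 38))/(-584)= 11115/2359798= 0.00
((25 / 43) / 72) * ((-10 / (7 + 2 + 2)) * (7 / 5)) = -175 / 17028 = -0.01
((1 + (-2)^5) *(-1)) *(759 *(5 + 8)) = 305877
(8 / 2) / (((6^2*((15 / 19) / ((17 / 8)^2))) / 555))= 203167 / 576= 352.72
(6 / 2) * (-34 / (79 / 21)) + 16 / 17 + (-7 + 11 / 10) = -430737 / 13430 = -32.07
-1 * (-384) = 384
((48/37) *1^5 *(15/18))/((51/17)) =40/111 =0.36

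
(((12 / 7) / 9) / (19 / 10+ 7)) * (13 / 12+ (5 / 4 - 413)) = -7040 / 801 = -8.79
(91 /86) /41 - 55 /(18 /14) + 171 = 4069823 /31734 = 128.25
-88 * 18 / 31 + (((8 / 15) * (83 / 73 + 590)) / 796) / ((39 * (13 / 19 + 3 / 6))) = -605656799132 / 11855121525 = -51.09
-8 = -8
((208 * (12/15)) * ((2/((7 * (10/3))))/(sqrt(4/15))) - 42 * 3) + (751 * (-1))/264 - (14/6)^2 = -106.67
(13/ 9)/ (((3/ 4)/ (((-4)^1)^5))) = -53248/ 27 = -1972.15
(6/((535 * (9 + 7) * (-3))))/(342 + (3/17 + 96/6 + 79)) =-17/31808960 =-0.00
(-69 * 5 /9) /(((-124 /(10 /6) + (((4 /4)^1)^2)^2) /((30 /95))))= 1150 /6973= 0.16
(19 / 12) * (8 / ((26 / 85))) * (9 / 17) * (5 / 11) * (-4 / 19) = -300 / 143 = -2.10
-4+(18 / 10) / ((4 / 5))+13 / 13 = -3 / 4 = -0.75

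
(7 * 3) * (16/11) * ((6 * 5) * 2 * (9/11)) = 181440/121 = 1499.50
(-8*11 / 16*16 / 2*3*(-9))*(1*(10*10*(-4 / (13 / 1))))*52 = -1900800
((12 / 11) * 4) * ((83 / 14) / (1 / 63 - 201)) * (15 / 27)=-4980 / 69641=-0.07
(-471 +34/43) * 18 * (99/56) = -18015129/1204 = -14962.73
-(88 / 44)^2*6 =-24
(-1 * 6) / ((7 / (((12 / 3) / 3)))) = -1.14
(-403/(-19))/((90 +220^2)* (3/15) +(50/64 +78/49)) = 631904/288993515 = 0.00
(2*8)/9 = 16/9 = 1.78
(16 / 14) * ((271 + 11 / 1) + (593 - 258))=4936 / 7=705.14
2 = 2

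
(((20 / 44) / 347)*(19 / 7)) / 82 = 95 / 2190958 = 0.00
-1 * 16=-16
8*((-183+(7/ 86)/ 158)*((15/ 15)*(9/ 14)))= -22379373/ 23779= -941.14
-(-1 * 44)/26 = 22/13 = 1.69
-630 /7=-90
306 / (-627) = -102 / 209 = -0.49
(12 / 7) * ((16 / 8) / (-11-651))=-12 / 2317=-0.01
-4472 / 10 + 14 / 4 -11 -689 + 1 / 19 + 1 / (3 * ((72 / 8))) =-5866721 / 5130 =-1143.61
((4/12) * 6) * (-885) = -1770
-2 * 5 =-10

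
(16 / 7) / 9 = 16 / 63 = 0.25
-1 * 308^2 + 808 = -94056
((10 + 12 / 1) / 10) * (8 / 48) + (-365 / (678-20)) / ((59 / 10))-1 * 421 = -245002159 / 582330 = -420.73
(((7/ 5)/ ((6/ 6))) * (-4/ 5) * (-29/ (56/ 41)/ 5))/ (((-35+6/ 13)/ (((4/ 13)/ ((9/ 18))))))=-4756/ 56125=-0.08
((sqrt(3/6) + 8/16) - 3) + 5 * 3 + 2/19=sqrt(2)/2 + 479/38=13.31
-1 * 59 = -59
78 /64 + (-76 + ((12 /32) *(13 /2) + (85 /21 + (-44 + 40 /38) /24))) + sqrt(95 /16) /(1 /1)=-894853 /12768 + sqrt(95) /4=-67.65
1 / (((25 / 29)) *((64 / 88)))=319 / 200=1.60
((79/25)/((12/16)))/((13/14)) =4424/975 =4.54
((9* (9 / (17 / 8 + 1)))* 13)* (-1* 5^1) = -8424 / 5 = -1684.80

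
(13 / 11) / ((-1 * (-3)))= 13 / 33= 0.39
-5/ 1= -5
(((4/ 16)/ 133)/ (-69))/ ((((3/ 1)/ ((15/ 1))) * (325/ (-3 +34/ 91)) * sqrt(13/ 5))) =239 * sqrt(65)/ 2822661660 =0.00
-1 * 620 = -620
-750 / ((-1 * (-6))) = -125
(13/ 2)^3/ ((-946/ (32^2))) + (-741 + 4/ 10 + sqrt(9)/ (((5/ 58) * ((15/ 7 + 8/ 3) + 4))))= -452365073/ 437525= -1033.92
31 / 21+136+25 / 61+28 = 212500 / 1281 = 165.89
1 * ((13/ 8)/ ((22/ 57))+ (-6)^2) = 7077/ 176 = 40.21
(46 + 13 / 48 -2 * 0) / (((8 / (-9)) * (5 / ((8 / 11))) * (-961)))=6663 / 845680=0.01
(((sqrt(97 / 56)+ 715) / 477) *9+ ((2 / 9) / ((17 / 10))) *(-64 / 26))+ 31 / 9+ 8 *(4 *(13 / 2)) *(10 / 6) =sqrt(1358) / 1484+ 38295878 / 105417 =363.30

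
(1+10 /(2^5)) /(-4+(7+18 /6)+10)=21 /256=0.08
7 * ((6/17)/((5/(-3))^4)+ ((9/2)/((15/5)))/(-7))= -25071/21250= -1.18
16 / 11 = 1.45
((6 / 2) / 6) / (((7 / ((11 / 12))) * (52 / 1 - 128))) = -11 / 12768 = -0.00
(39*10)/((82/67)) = 13065/41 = 318.66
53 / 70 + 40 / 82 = 3573 / 2870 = 1.24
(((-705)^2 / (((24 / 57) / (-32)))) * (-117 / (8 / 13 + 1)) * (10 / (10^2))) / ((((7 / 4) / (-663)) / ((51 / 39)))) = -6641694179640 / 49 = -135544779176.33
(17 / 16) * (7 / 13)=119 / 208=0.57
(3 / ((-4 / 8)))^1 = -6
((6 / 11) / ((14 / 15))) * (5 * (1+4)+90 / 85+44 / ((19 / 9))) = 681705 / 24871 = 27.41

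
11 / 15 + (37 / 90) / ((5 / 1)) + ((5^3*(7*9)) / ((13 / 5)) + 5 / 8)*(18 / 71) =638684107 / 830700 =768.85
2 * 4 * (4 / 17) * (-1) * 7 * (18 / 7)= -576 / 17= -33.88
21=21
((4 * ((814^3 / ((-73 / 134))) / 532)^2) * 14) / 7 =2611716485577423559808 / 94264681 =27706204040274.89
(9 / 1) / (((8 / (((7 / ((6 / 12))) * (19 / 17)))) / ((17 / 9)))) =133 / 4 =33.25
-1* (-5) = 5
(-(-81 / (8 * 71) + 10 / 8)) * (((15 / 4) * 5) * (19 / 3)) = -298775 / 2272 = -131.50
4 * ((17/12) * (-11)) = -187/3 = -62.33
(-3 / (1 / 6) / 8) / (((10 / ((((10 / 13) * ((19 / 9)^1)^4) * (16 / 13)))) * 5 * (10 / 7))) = -1824494 / 3080025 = -0.59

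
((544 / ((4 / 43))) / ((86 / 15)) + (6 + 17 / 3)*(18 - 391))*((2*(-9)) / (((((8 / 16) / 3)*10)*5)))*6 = 215892 / 5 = 43178.40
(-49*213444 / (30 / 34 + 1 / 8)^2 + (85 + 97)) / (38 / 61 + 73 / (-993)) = -11717346215245314 / 624651089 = -18758225.87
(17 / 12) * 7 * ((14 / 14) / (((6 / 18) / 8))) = 238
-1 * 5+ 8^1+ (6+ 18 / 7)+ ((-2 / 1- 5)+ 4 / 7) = 36 / 7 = 5.14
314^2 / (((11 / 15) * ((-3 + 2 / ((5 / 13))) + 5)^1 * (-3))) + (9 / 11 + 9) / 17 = -10474853 / 1683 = -6223.92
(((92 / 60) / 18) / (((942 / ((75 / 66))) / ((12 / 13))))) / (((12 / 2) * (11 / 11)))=115 / 7274124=0.00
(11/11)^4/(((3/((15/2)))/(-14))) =-35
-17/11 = -1.55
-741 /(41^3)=-741 /68921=-0.01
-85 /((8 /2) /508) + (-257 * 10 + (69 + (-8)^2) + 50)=-13182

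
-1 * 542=-542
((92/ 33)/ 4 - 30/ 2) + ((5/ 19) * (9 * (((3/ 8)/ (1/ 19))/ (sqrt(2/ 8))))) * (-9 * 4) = -40567/ 33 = -1229.30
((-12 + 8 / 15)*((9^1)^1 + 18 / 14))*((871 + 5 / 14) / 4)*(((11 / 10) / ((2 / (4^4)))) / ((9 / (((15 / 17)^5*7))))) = -14956169184000 / 9938999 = -1504796.33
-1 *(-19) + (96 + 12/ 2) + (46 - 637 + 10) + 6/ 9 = -1378/ 3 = -459.33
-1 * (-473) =473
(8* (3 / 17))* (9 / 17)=0.75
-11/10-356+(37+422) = 1019/10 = 101.90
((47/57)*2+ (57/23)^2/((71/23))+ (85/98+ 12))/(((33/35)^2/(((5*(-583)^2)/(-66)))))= -52867926007375/110580228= -478095.65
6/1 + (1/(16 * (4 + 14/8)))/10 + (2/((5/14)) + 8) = 18033/920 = 19.60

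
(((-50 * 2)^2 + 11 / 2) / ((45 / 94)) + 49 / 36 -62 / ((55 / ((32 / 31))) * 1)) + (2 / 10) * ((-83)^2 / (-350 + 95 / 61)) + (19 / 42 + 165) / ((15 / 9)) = 2061756752779 / 98198100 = 20995.89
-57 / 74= -0.77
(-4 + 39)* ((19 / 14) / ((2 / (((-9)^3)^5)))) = -19559657548991655 / 4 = -4889914387247913.75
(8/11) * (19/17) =0.81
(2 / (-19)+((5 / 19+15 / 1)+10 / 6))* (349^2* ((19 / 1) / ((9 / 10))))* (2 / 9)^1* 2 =4672286360 / 243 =19227515.88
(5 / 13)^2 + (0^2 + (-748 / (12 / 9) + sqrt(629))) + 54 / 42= -661967 / 1183 + sqrt(629)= -534.49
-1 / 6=-0.17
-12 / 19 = -0.63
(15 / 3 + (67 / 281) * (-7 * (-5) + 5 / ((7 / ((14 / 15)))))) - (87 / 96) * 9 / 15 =1748099 / 134880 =12.96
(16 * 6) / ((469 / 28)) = 384 / 67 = 5.73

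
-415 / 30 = -83 / 6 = -13.83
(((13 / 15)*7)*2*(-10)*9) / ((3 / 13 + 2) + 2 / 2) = -338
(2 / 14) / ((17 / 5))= 0.04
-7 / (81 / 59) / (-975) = 413 / 78975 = 0.01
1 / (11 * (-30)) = -1 / 330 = -0.00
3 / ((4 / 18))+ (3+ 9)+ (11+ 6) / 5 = 289 / 10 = 28.90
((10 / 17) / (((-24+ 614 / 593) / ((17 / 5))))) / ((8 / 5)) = -0.05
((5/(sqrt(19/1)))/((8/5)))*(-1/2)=-25*sqrt(19)/304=-0.36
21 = 21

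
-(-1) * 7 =7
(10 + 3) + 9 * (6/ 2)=40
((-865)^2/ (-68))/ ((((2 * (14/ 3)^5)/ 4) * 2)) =-181818675/ 36572032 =-4.97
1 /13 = 0.08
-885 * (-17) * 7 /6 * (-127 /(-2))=4458335 /4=1114583.75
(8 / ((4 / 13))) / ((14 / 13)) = 169 / 7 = 24.14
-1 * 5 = -5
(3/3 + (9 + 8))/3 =6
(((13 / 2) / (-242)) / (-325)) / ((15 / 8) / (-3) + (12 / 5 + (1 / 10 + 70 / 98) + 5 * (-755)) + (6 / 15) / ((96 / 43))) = -84 / 3834096145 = -0.00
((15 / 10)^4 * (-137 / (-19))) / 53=11097 / 16112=0.69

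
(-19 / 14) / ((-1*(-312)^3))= -19 / 425198592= -0.00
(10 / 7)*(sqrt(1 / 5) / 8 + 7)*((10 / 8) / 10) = sqrt(5) / 224 + 5 / 4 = 1.26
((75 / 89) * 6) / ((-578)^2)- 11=-11.00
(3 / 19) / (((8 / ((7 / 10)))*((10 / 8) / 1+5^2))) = 1 / 1900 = 0.00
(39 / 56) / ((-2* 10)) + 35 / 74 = 0.44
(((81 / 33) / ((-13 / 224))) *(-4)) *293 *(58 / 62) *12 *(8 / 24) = 822237696 / 4433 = 185481.10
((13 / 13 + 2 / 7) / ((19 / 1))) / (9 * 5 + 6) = 3 / 2261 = 0.00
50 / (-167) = -50 / 167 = -0.30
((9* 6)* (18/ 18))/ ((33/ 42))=756/ 11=68.73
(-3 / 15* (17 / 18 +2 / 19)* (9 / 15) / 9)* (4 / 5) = -718 / 64125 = -0.01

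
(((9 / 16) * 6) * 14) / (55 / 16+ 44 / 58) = 7308 / 649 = 11.26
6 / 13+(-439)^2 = 2505379 / 13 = 192721.46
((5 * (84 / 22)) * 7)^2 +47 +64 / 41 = 88837811 / 4961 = 17907.24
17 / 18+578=10421 / 18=578.94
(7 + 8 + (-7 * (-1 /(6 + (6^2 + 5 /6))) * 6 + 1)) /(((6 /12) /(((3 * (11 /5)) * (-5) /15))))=-96008 /1285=-74.71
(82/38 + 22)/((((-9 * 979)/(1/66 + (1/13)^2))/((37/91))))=-147815/6293425138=-0.00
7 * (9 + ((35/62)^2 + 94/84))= 842575/11532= 73.06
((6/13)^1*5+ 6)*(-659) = -71172/13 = -5474.77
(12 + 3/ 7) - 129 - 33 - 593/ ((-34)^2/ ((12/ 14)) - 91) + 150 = -0.04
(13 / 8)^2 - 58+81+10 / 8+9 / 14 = 12335 / 448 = 27.53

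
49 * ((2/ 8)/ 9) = 49/ 36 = 1.36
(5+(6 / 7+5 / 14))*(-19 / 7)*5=-8265 / 98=-84.34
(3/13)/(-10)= -0.02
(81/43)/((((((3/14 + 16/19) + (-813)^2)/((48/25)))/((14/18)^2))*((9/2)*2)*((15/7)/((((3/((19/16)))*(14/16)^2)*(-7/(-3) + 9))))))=32000528/8505197443125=0.00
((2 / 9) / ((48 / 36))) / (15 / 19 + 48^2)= 19 / 262746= 0.00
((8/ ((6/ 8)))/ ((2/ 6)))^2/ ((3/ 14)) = 14336/ 3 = 4778.67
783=783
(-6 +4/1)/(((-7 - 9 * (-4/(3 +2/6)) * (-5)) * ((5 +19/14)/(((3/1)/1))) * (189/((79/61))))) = 316/2980521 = 0.00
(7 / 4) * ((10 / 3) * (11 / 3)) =385 / 18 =21.39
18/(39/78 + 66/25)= 900/157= 5.73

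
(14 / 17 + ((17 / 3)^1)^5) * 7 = 168986797 / 4131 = 40907.00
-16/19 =-0.84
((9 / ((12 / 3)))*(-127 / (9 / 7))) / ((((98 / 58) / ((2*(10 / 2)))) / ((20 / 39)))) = -184150 / 273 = -674.54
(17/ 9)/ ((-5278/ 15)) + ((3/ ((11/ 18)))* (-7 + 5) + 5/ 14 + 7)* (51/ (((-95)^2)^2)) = -38089097737/ 7093290579375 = -0.01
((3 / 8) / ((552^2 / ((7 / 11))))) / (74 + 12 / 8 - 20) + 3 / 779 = 1488179789 / 386429269248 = 0.00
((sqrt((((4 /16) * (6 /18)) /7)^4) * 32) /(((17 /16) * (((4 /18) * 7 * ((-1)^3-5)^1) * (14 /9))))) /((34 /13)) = -0.00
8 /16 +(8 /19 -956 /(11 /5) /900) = 8243 /18810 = 0.44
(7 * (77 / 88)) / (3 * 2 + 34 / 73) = 3577 / 3776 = 0.95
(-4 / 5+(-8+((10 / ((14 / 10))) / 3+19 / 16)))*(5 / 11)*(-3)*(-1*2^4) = -799 / 7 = -114.14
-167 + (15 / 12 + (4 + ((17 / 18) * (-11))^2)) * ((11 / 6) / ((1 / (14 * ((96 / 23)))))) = 22277599 / 1863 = 11957.92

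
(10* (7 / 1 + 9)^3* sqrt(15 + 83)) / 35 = 8192* sqrt(2) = 11585.24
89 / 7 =12.71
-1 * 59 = -59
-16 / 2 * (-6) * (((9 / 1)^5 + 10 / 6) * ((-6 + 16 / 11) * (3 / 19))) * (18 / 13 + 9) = -21125229.30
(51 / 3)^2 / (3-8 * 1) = -289 / 5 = -57.80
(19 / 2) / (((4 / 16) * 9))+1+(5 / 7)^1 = 374 / 63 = 5.94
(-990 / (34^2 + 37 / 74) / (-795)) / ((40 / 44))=242 / 204315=0.00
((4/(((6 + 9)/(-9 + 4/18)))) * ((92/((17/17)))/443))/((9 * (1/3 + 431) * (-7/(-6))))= -29072/270856845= -0.00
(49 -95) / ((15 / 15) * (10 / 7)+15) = -2.80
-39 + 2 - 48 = -85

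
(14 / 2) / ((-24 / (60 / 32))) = -35 / 64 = -0.55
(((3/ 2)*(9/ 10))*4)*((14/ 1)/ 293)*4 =1.03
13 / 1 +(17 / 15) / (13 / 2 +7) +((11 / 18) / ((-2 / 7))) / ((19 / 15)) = 11.40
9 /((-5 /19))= -171 /5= -34.20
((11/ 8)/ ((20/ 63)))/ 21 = 33/ 160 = 0.21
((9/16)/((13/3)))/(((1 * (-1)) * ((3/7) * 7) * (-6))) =3/416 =0.01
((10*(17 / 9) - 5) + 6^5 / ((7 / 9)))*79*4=199310996 / 63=3163666.60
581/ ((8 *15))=581/ 120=4.84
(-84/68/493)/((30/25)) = -35/16762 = -0.00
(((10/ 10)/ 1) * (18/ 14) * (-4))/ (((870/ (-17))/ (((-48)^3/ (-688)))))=16.15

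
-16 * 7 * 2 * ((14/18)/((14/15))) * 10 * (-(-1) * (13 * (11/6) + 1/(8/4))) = -408800/9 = -45422.22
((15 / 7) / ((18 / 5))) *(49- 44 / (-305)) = 74945 / 2562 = 29.25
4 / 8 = 1 / 2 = 0.50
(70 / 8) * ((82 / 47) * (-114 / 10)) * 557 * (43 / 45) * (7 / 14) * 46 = -3003910469 / 1410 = -2130432.96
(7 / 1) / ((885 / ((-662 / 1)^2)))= 3067708 / 885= 3466.34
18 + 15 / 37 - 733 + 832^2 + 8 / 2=25585996 / 37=691513.41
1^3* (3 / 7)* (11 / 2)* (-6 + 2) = -66 / 7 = -9.43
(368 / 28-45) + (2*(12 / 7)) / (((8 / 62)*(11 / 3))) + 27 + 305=23669 / 77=307.39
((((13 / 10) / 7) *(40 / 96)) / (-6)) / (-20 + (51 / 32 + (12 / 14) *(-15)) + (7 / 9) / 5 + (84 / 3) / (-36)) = 130 / 321407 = 0.00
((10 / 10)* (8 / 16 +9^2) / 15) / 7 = 163 / 210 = 0.78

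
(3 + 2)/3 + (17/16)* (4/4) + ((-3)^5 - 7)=-11869/48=-247.27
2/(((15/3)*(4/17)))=17/10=1.70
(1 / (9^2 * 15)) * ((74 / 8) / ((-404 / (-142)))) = 2627 / 981720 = 0.00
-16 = -16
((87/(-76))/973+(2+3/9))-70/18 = -1.56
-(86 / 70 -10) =307 / 35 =8.77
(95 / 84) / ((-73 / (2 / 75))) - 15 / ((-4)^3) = 344317 / 1471680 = 0.23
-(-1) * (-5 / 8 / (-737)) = 5 / 5896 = 0.00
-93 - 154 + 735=488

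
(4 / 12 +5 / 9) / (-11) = -0.08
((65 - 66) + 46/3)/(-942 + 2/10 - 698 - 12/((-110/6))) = -2365/270459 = -0.01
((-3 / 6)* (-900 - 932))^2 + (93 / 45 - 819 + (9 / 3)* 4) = 838251.07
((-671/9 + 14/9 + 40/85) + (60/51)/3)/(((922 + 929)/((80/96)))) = -18395/566406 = -0.03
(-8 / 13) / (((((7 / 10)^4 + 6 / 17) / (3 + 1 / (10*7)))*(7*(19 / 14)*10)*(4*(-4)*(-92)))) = -89675 / 4009189639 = -0.00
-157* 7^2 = -7693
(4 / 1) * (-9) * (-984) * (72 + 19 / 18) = 2587920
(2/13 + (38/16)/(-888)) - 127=-11714743/92352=-126.85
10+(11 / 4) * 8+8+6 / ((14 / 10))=310 / 7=44.29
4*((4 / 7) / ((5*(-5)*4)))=-0.02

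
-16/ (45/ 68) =-1088/ 45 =-24.18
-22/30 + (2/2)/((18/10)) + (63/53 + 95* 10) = 2268161/2385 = 951.01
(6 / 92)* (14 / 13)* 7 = 147 / 299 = 0.49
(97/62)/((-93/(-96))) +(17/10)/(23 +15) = 606097/365180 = 1.66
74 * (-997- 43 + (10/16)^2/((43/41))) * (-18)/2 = 952731315/1376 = 692391.94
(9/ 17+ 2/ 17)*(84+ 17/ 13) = 12199/ 221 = 55.20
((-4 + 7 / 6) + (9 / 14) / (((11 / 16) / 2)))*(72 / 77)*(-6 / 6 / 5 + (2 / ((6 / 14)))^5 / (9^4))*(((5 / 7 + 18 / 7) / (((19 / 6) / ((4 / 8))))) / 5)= -814927076 / 63495684945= -0.01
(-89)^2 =7921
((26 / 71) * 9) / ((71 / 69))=16146 / 5041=3.20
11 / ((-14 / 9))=-7.07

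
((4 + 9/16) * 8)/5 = 73/10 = 7.30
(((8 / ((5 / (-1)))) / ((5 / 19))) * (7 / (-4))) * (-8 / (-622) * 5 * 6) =6384 / 1555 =4.11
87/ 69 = 29/ 23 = 1.26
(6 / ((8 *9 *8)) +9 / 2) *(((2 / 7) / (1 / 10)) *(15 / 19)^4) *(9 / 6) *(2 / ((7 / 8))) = 109603125 / 6385729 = 17.16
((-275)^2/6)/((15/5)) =75625/18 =4201.39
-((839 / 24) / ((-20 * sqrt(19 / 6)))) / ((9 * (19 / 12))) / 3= 839 * sqrt(114) / 389880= 0.02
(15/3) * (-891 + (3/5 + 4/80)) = -17807/4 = -4451.75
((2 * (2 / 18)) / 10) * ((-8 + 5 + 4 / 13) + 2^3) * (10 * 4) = 184 / 39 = 4.72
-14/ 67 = -0.21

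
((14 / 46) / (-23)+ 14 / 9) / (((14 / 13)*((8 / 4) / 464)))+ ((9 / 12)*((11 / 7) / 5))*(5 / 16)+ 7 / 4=712577353 / 2132928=334.08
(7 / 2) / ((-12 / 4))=-7 / 6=-1.17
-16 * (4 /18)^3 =-128 /729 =-0.18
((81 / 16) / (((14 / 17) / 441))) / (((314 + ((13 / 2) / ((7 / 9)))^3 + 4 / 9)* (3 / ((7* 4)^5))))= 384078529191168 / 22180037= 17316406.15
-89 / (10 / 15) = -267 / 2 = -133.50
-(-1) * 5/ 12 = 5/ 12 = 0.42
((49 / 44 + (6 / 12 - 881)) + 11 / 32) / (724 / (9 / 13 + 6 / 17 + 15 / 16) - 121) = -2169364653 / 602530016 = -3.60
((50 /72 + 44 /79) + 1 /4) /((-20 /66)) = -4697 /948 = -4.95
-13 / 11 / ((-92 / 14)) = 91 / 506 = 0.18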